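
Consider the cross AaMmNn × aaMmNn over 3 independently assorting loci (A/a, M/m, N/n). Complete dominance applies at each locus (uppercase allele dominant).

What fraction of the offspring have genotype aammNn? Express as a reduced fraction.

AaMmNn gametes: AMN×1, AMn×1, AmN×1, Amn×1, aMN×1, aMn×1, amN×1, amn×1
aaMmNn gametes: aMN×2, aMn×2, amN×2, amn×2
AaMmNn×aaMmNn grid (8·8=64): AaMMNN=2 AaMMNn=4 AaMMnn=2 AaMmNN=4 AaMmNn=8 AaMmnn=4 AammNN=2 AammNn=4 Aammnn=2 aaMMNN=2 aaMMNn=4 aaMMnn=2 aaMmNN=4 aaMmNn=8 aaMmnn=4 aammNN=2 aammNn=4 aammnn=2
aammNn hits 4/64; gcd=4; 4÷4/64÷4 = 1/16

P(aammNn) = 1/16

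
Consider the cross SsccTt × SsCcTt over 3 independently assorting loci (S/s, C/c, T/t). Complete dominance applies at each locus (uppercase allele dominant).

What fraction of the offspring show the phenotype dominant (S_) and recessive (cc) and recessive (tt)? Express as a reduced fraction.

SsccTt gametes: ScT×2, Sct×2, scT×2, sct×2
SsCcTt gametes: SCT×1, SCt×1, ScT×1, Sct×1, sCT×1, sCt×1, scT×1, sct×1
SsccTt×SsCcTt grid (8·8=64): SSCcTT=2 SSCcTt=4 SSCctt=2 SSccTT=2 SSccTt=4 SScctt=2 SsCcTT=4 SsCcTt=8 SsCctt=4 SsccTT=4 SsccTt=8 Sscctt=4 ssCcTT=2 ssCcTt=4 ssCctt=2 ssccTT=2 ssccTt=4 sscctt=2
S_ cc tt hits 6/64; gcd=2; 6÷2/64÷2 = 3/32

P(S_ cc tt) = 3/32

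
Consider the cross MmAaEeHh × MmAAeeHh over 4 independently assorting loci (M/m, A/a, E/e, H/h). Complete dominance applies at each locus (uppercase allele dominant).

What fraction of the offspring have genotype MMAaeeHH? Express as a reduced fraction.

MmAaEeHh gametes: MAEH×1, MAEh×1, MAeH×1, MAeh×1, MaEH×1, MaEh×1, MaeH×1, Maeh×1, mAEH×1, mAEh×1, mAeH×1, mAeh×1, maEH×1, maEh×1, maeH×1, maeh×1
MmAAeeHh gametes: MAeH×4, MAeh×4, mAeH×4, mAeh×4
MmAaEeHh×MmAAeeHh grid (16·16=256): MMAAEeHH=4 MMAAEeHh=8 MMAAEehh=4 MMAAeeHH=4 MMAAeeHh=8 MMAAeehh=4 MMAaEeHH=4 MMAaEeHh=8 MMAaEehh=4 MMAaeeHH=4 MMAaeeHh=8 MMAaeehh=4 MmAAEeHH=8 MmAAEeHh=16 MmAAEehh=8 MmAAeeHH=8 MmAAeeHh=16 MmAAeehh=8 MmAaEeHH=8 MmAaEeHh=16 MmAaEehh=8 MmAaeeHH=8 MmAaeeHh=16 MmAaeehh=8 mmAAEeHH=4 mmAAEeHh=8 mmAAEehh=4 mmAAeeHH=4 mmAAeeHh=8 mmAAeehh=4 mmAaEeHH=4 mmAaEeHh=8 mmAaEehh=4 mmAaeeHH=4 mmAaeeHh=8 mmAaeehh=4
MMAaeeHH hits 4/256; gcd=4; 4÷4/256÷4 = 1/64

P(MMAaeeHH) = 1/64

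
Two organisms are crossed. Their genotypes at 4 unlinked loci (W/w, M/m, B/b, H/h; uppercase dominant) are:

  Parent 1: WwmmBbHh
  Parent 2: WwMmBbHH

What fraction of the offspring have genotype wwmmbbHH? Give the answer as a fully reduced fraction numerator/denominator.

P(wwmmbbHH) = 1/64

WwmmBbHh gametes: WmBH×2, WmBh×2, WmbH×2, Wmbh×2, wmBH×2, wmBh×2, wmbH×2, wmbh×2
WwMmBbHH gametes: WMBH×2, WMbH×2, WmBH×2, WmbH×2, wMBH×2, wMbH×2, wmBH×2, wmbH×2
WwmmBbHh×WwMmBbHH grid (16·16=256): WWMmBBHH=4 WWMmBBHh=4 WWMmBbHH=8 WWMmBbHh=8 WWMmbbHH=4 WWMmbbHh=4 WWmmBBHH=4 WWmmBBHh=4 WWmmBbHH=8 WWmmBbHh=8 WWmmbbHH=4 WWmmbbHh=4 WwMmBBHH=8 WwMmBBHh=8 WwMmBbHH=16 WwMmBbHh=16 WwMmbbHH=8 WwMmbbHh=8 WwmmBBHH=8 WwmmBBHh=8 WwmmBbHH=16 WwmmBbHh=16 WwmmbbHH=8 WwmmbbHh=8 wwMmBBHH=4 wwMmBBHh=4 wwMmBbHH=8 wwMmBbHh=8 wwMmbbHH=4 wwMmbbHh=4 wwmmBBHH=4 wwmmBBHh=4 wwmmBbHH=8 wwmmBbHh=8 wwmmbbHH=4 wwmmbbHh=4
wwmmbbHH hits 4/256; gcd=4; 4÷4/256÷4 = 1/64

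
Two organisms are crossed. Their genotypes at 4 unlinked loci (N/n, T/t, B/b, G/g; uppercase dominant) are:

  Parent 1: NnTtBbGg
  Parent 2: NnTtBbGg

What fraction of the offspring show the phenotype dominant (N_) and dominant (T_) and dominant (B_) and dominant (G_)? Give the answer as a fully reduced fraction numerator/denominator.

P(N_ T_ B_ G_) = 81/256

NnTtBbGg gametes: NTBG×1, NTBg×1, NTbG×1, NTbg×1, NtBG×1, NtBg×1, NtbG×1, Ntbg×1, nTBG×1, nTBg×1, nTbG×1, nTbg×1, ntBG×1, ntBg×1, ntbG×1, ntbg×1
NnTtBbGg gametes: NTBG×1, NTBg×1, NTbG×1, NTbg×1, NtBG×1, NtBg×1, NtbG×1, Ntbg×1, nTBG×1, nTBg×1, nTbG×1, nTbg×1, ntBG×1, ntBg×1, ntbG×1, ntbg×1
NnTtBbGg×NnTtBbGg grid (16·16=256): NNTTBBGG=1 NNTTBBGg=2 NNTTBBgg=1 NNTTBbGG=2 NNTTBbGg=4 NNTTBbgg=2 NNTTbbGG=1 NNTTbbGg=2 NNTTbbgg=1 NNTtBBGG=2 NNTtBBGg=4 NNTtBBgg=2 NNTtBbGG=4 NNTtBbGg=8 NNTtBbgg=4 NNTtbbGG=2 NNTtbbGg=4 NNTtbbgg=2 NNttBBGG=1 NNttBBGg=2 NNttBBgg=1 NNttBbGG=2 NNttBbGg=4 NNttBbgg=2 NNttbbGG=1 NNttbbGg=2 NNttbbgg=1 NnTTBBGG=2 NnTTBBGg=4 NnTTBBgg=2 NnTTBbGG=4 NnTTBbGg=8 NnTTBbgg=4 NnTTbbGG=2 NnTTbbGg=4 NnTTbbgg=2 NnTtBBGG=4 NnTtBBGg=8 NnTtBBgg=4 NnTtBbGG=8 NnTtBbGg=16 NnTtBbgg=8 NnTtbbGG=4 NnTtbbGg=8 NnTtbbgg=4 NnttBBGG=2 NnttBBGg=4 NnttBBgg=2 NnttBbGG=4 NnttBbGg=8 NnttBbgg=4 NnttbbGG=2 NnttbbGg=4 Nnttbbgg=2 nnTTBBGG=1 nnTTBBGg=2 nnTTBBgg=1 nnTTBbGG=2 nnTTBbGg=4 nnTTBbgg=2 nnTTbbGG=1 nnTTbbGg=2 nnTTbbgg=1 nnTtBBGG=2 nnTtBBGg=4 nnTtBBgg=2 nnTtBbGG=4 nnTtBbGg=8 nnTtBbgg=4 nnTtbbGG=2 nnTtbbGg=4 nnTtbbgg=2 nnttBBGG=1 nnttBBGg=2 nnttBBgg=1 nnttBbGG=2 nnttBbGg=4 nnttBbgg=2 nnttbbGG=1 nnttbbGg=2 nnttbbgg=1
N_ T_ B_ G_ hits 81/256; gcd=1; 81÷1/256÷1 = 81/256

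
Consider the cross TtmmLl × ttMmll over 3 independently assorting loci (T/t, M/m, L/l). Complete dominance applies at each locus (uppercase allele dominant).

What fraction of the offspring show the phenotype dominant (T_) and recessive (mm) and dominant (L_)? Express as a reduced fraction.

TtmmLl gametes: TmL×2, Tml×2, tmL×2, tml×2
ttMmll gametes: tMl×4, tml×4
TtmmLl×ttMmll grid (8·8=64): TtMmLl=8 TtMmll=8 TtmmLl=8 Ttmmll=8 ttMmLl=8 ttMmll=8 ttmmLl=8 ttmmll=8
T_ mm L_ hits 8/64; gcd=8; 8÷8/64÷8 = 1/8

P(T_ mm L_) = 1/8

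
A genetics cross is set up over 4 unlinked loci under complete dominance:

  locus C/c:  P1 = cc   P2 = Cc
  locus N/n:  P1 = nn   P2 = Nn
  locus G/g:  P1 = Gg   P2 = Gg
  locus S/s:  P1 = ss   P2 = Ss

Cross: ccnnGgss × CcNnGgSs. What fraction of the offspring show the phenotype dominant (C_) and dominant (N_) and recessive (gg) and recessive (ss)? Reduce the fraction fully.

ccnnGgss gametes: cnGs×8, cngs×8
CcNnGgSs gametes: CNGS×1, CNGs×1, CNgS×1, CNgs×1, CnGS×1, CnGs×1, CngS×1, Cngs×1, cNGS×1, cNGs×1, cNgS×1, cNgs×1, cnGS×1, cnGs×1, cngS×1, cngs×1
ccnnGgss×CcNnGgSs grid (16·16=256): CcNnGGSs=8 CcNnGGss=8 CcNnGgSs=16 CcNnGgss=16 CcNnggSs=8 CcNnggss=8 CcnnGGSs=8 CcnnGGss=8 CcnnGgSs=16 CcnnGgss=16 CcnnggSs=8 Ccnnggss=8 ccNnGGSs=8 ccNnGGss=8 ccNnGgSs=16 ccNnGgss=16 ccNnggSs=8 ccNnggss=8 ccnnGGSs=8 ccnnGGss=8 ccnnGgSs=16 ccnnGgss=16 ccnnggSs=8 ccnnggss=8
C_ N_ gg ss hits 8/256; gcd=8; 8÷8/256÷8 = 1/32

P(C_ N_ gg ss) = 1/32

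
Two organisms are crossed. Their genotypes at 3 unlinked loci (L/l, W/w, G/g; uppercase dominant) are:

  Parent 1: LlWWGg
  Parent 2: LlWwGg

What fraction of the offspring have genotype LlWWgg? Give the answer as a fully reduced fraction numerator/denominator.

LlWWGg gametes: LWG×2, LWg×2, lWG×2, lWg×2
LlWwGg gametes: LWG×1, LWg×1, LwG×1, Lwg×1, lWG×1, lWg×1, lwG×1, lwg×1
LlWWGg×LlWwGg grid (8·8=64): LLWWGG=2 LLWWGg=4 LLWWgg=2 LLWwGG=2 LLWwGg=4 LLWwgg=2 LlWWGG=4 LlWWGg=8 LlWWgg=4 LlWwGG=4 LlWwGg=8 LlWwgg=4 llWWGG=2 llWWGg=4 llWWgg=2 llWwGG=2 llWwGg=4 llWwgg=2
LlWWgg hits 4/64; gcd=4; 4÷4/64÷4 = 1/16

P(LlWWgg) = 1/16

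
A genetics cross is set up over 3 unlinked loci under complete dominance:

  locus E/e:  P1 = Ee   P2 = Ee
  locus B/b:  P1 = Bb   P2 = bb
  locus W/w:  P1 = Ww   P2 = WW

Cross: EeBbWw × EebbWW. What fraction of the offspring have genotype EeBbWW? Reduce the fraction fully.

P(EeBbWW) = 1/8

EeBbWw gametes: EBW×1, EBw×1, EbW×1, Ebw×1, eBW×1, eBw×1, ebW×1, ebw×1
EebbWW gametes: EbW×4, ebW×4
EeBbWw×EebbWW grid (8·8=64): EEBbWW=4 EEBbWw=4 EEbbWW=4 EEbbWw=4 EeBbWW=8 EeBbWw=8 EebbWW=8 EebbWw=8 eeBbWW=4 eeBbWw=4 eebbWW=4 eebbWw=4
EeBbWW hits 8/64; gcd=8; 8÷8/64÷8 = 1/8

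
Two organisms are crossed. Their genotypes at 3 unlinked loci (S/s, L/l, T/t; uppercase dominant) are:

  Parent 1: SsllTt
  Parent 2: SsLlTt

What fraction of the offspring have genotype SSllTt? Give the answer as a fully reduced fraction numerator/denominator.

P(SSllTt) = 1/16

SsllTt gametes: SlT×2, Slt×2, slT×2, slt×2
SsLlTt gametes: SLT×1, SLt×1, SlT×1, Slt×1, sLT×1, sLt×1, slT×1, slt×1
SsllTt×SsLlTt grid (8·8=64): SSLlTT=2 SSLlTt=4 SSLltt=2 SSllTT=2 SSllTt=4 SSlltt=2 SsLlTT=4 SsLlTt=8 SsLltt=4 SsllTT=4 SsllTt=8 Sslltt=4 ssLlTT=2 ssLlTt=4 ssLltt=2 ssllTT=2 ssllTt=4 sslltt=2
SSllTt hits 4/64; gcd=4; 4÷4/64÷4 = 1/16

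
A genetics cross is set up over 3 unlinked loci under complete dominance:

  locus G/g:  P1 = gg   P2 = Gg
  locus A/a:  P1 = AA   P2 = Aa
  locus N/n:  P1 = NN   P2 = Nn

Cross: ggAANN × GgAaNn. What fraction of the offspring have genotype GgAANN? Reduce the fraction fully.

ggAANN gametes: gAN×8
GgAaNn gametes: GAN×1, GAn×1, GaN×1, Gan×1, gAN×1, gAn×1, gaN×1, gan×1
ggAANN×GgAaNn grid (8·8=64): GgAANN=8 GgAANn=8 GgAaNN=8 GgAaNn=8 ggAANN=8 ggAANn=8 ggAaNN=8 ggAaNn=8
GgAANN hits 8/64; gcd=8; 8÷8/64÷8 = 1/8

P(GgAANN) = 1/8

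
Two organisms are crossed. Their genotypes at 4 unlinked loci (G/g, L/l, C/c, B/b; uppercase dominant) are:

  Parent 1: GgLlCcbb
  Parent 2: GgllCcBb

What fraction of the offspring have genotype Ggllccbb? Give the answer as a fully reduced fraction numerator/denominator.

P(Ggllccbb) = 1/32

GgLlCcbb gametes: GLCb×2, GLcb×2, GlCb×2, Glcb×2, gLCb×2, gLcb×2, glCb×2, glcb×2
GgllCcBb gametes: GlCB×2, GlCb×2, GlcB×2, Glcb×2, glCB×2, glCb×2, glcB×2, glcb×2
GgLlCcbb×GgllCcBb grid (16·16=256): GGLlCCBb=4 GGLlCCbb=4 GGLlCcBb=8 GGLlCcbb=8 GGLlccBb=4 GGLlccbb=4 GGllCCBb=4 GGllCCbb=4 GGllCcBb=8 GGllCcbb=8 GGllccBb=4 GGllccbb=4 GgLlCCBb=8 GgLlCCbb=8 GgLlCcBb=16 GgLlCcbb=16 GgLlccBb=8 GgLlccbb=8 GgllCCBb=8 GgllCCbb=8 GgllCcBb=16 GgllCcbb=16 GgllccBb=8 Ggllccbb=8 ggLlCCBb=4 ggLlCCbb=4 ggLlCcBb=8 ggLlCcbb=8 ggLlccBb=4 ggLlccbb=4 ggllCCBb=4 ggllCCbb=4 ggllCcBb=8 ggllCcbb=8 ggllccBb=4 ggllccbb=4
Ggllccbb hits 8/256; gcd=8; 8÷8/256÷8 = 1/32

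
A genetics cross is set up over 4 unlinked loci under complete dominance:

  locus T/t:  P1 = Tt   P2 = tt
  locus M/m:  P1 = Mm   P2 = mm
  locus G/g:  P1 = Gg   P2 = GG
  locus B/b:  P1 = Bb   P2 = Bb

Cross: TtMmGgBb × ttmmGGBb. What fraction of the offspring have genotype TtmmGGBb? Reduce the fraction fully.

TtMmGgBb gametes: TMGB×1, TMGb×1, TMgB×1, TMgb×1, TmGB×1, TmGb×1, TmgB×1, Tmgb×1, tMGB×1, tMGb×1, tMgB×1, tMgb×1, tmGB×1, tmGb×1, tmgB×1, tmgb×1
ttmmGGBb gametes: tmGB×8, tmGb×8
TtMmGgBb×ttmmGGBb grid (16·16=256): TtMmGGBB=8 TtMmGGBb=16 TtMmGGbb=8 TtMmGgBB=8 TtMmGgBb=16 TtMmGgbb=8 TtmmGGBB=8 TtmmGGBb=16 TtmmGGbb=8 TtmmGgBB=8 TtmmGgBb=16 TtmmGgbb=8 ttMmGGBB=8 ttMmGGBb=16 ttMmGGbb=8 ttMmGgBB=8 ttMmGgBb=16 ttMmGgbb=8 ttmmGGBB=8 ttmmGGBb=16 ttmmGGbb=8 ttmmGgBB=8 ttmmGgBb=16 ttmmGgbb=8
TtmmGGBb hits 16/256; gcd=16; 16÷16/256÷16 = 1/16

P(TtmmGGBb) = 1/16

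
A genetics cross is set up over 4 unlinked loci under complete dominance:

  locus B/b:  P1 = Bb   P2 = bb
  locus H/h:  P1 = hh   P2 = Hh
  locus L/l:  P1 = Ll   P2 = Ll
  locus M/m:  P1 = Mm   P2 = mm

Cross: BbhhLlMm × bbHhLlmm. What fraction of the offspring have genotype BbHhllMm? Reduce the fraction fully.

BbhhLlMm gametes: BhLM×2, BhLm×2, BhlM×2, Bhlm×2, bhLM×2, bhLm×2, bhlM×2, bhlm×2
bbHhLlmm gametes: bHLm×4, bHlm×4, bhLm×4, bhlm×4
BbhhLlMm×bbHhLlmm grid (16·16=256): BbHhLLMm=8 BbHhLLmm=8 BbHhLlMm=16 BbHhLlmm=16 BbHhllMm=8 BbHhllmm=8 BbhhLLMm=8 BbhhLLmm=8 BbhhLlMm=16 BbhhLlmm=16 BbhhllMm=8 Bbhhllmm=8 bbHhLLMm=8 bbHhLLmm=8 bbHhLlMm=16 bbHhLlmm=16 bbHhllMm=8 bbHhllmm=8 bbhhLLMm=8 bbhhLLmm=8 bbhhLlMm=16 bbhhLlmm=16 bbhhllMm=8 bbhhllmm=8
BbHhllMm hits 8/256; gcd=8; 8÷8/256÷8 = 1/32

P(BbHhllMm) = 1/32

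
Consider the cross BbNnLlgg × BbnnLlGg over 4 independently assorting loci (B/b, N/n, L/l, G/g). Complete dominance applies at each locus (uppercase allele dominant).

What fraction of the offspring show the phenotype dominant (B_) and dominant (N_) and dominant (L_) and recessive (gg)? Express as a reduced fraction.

BbNnLlgg gametes: BNLg×2, BNlg×2, BnLg×2, Bnlg×2, bNLg×2, bNlg×2, bnLg×2, bnlg×2
BbnnLlGg gametes: BnLG×2, BnLg×2, BnlG×2, Bnlg×2, bnLG×2, bnLg×2, bnlG×2, bnlg×2
BbNnLlgg×BbnnLlGg grid (16·16=256): BBNnLLGg=4 BBNnLLgg=4 BBNnLlGg=8 BBNnLlgg=8 BBNnllGg=4 BBNnllgg=4 BBnnLLGg=4 BBnnLLgg=4 BBnnLlGg=8 BBnnLlgg=8 BBnnllGg=4 BBnnllgg=4 BbNnLLGg=8 BbNnLLgg=8 BbNnLlGg=16 BbNnLlgg=16 BbNnllGg=8 BbNnllgg=8 BbnnLLGg=8 BbnnLLgg=8 BbnnLlGg=16 BbnnLlgg=16 BbnnllGg=8 Bbnnllgg=8 bbNnLLGg=4 bbNnLLgg=4 bbNnLlGg=8 bbNnLlgg=8 bbNnllGg=4 bbNnllgg=4 bbnnLLGg=4 bbnnLLgg=4 bbnnLlGg=8 bbnnLlgg=8 bbnnllGg=4 bbnnllgg=4
B_ N_ L_ gg hits 36/256; gcd=4; 36÷4/256÷4 = 9/64

P(B_ N_ L_ gg) = 9/64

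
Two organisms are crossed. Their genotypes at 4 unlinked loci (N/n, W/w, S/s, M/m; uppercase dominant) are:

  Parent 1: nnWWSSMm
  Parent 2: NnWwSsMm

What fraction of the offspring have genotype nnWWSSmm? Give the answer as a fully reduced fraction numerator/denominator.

P(nnWWSSmm) = 1/32

nnWWSSMm gametes: nWSM×8, nWSm×8
NnWwSsMm gametes: NWSM×1, NWSm×1, NWsM×1, NWsm×1, NwSM×1, NwSm×1, NwsM×1, Nwsm×1, nWSM×1, nWSm×1, nWsM×1, nWsm×1, nwSM×1, nwSm×1, nwsM×1, nwsm×1
nnWWSSMm×NnWwSsMm grid (16·16=256): NnWWSSMM=8 NnWWSSMm=16 NnWWSSmm=8 NnWWSsMM=8 NnWWSsMm=16 NnWWSsmm=8 NnWwSSMM=8 NnWwSSMm=16 NnWwSSmm=8 NnWwSsMM=8 NnWwSsMm=16 NnWwSsmm=8 nnWWSSMM=8 nnWWSSMm=16 nnWWSSmm=8 nnWWSsMM=8 nnWWSsMm=16 nnWWSsmm=8 nnWwSSMM=8 nnWwSSMm=16 nnWwSSmm=8 nnWwSsMM=8 nnWwSsMm=16 nnWwSsmm=8
nnWWSSmm hits 8/256; gcd=8; 8÷8/256÷8 = 1/32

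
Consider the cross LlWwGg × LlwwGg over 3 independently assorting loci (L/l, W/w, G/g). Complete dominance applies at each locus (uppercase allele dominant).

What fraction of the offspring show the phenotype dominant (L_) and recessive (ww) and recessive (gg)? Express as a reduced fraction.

P(L_ ww gg) = 3/32

LlWwGg gametes: LWG×1, LWg×1, LwG×1, Lwg×1, lWG×1, lWg×1, lwG×1, lwg×1
LlwwGg gametes: LwG×2, Lwg×2, lwG×2, lwg×2
LlWwGg×LlwwGg grid (8·8=64): LLWwGG=2 LLWwGg=4 LLWwgg=2 LLwwGG=2 LLwwGg=4 LLwwgg=2 LlWwGG=4 LlWwGg=8 LlWwgg=4 LlwwGG=4 LlwwGg=8 Llwwgg=4 llWwGG=2 llWwGg=4 llWwgg=2 llwwGG=2 llwwGg=4 llwwgg=2
L_ ww gg hits 6/64; gcd=2; 6÷2/64÷2 = 3/32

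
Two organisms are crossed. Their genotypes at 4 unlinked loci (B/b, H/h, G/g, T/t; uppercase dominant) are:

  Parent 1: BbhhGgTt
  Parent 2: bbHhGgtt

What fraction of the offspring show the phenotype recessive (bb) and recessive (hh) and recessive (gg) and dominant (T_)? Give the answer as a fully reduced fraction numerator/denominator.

P(bb hh gg T_) = 1/32

BbhhGgTt gametes: BhGT×2, BhGt×2, BhgT×2, Bhgt×2, bhGT×2, bhGt×2, bhgT×2, bhgt×2
bbHhGgtt gametes: bHGt×4, bHgt×4, bhGt×4, bhgt×4
BbhhGgTt×bbHhGgtt grid (16·16=256): BbHhGGTt=8 BbHhGGtt=8 BbHhGgTt=16 BbHhGgtt=16 BbHhggTt=8 BbHhggtt=8 BbhhGGTt=8 BbhhGGtt=8 BbhhGgTt=16 BbhhGgtt=16 BbhhggTt=8 Bbhhggtt=8 bbHhGGTt=8 bbHhGGtt=8 bbHhGgTt=16 bbHhGgtt=16 bbHhggTt=8 bbHhggtt=8 bbhhGGTt=8 bbhhGGtt=8 bbhhGgTt=16 bbhhGgtt=16 bbhhggTt=8 bbhhggtt=8
bb hh gg T_ hits 8/256; gcd=8; 8÷8/256÷8 = 1/32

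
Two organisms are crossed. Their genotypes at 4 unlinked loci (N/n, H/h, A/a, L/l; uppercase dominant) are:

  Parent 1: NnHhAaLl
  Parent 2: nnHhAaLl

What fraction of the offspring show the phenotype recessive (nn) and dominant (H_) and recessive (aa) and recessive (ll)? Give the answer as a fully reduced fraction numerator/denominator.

NnHhAaLl gametes: NHAL×1, NHAl×1, NHaL×1, NHal×1, NhAL×1, NhAl×1, NhaL×1, Nhal×1, nHAL×1, nHAl×1, nHaL×1, nHal×1, nhAL×1, nhAl×1, nhaL×1, nhal×1
nnHhAaLl gametes: nHAL×2, nHAl×2, nHaL×2, nHal×2, nhAL×2, nhAl×2, nhaL×2, nhal×2
NnHhAaLl×nnHhAaLl grid (16·16=256): NnHHAALL=2 NnHHAALl=4 NnHHAAll=2 NnHHAaLL=4 NnHHAaLl=8 NnHHAall=4 NnHHaaLL=2 NnHHaaLl=4 NnHHaall=2 NnHhAALL=4 NnHhAALl=8 NnHhAAll=4 NnHhAaLL=8 NnHhAaLl=16 NnHhAall=8 NnHhaaLL=4 NnHhaaLl=8 NnHhaall=4 NnhhAALL=2 NnhhAALl=4 NnhhAAll=2 NnhhAaLL=4 NnhhAaLl=8 NnhhAall=4 NnhhaaLL=2 NnhhaaLl=4 Nnhhaall=2 nnHHAALL=2 nnHHAALl=4 nnHHAAll=2 nnHHAaLL=4 nnHHAaLl=8 nnHHAall=4 nnHHaaLL=2 nnHHaaLl=4 nnHHaall=2 nnHhAALL=4 nnHhAALl=8 nnHhAAll=4 nnHhAaLL=8 nnHhAaLl=16 nnHhAall=8 nnHhaaLL=4 nnHhaaLl=8 nnHhaall=4 nnhhAALL=2 nnhhAALl=4 nnhhAAll=2 nnhhAaLL=4 nnhhAaLl=8 nnhhAall=4 nnhhaaLL=2 nnhhaaLl=4 nnhhaall=2
nn H_ aa ll hits 6/256; gcd=2; 6÷2/256÷2 = 3/128

P(nn H_ aa ll) = 3/128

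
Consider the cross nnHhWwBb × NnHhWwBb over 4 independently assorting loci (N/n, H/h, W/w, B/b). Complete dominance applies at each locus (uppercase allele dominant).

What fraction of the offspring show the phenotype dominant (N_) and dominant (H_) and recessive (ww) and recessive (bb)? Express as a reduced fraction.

P(N_ H_ ww bb) = 3/128

nnHhWwBb gametes: nHWB×2, nHWb×2, nHwB×2, nHwb×2, nhWB×2, nhWb×2, nhwB×2, nhwb×2
NnHhWwBb gametes: NHWB×1, NHWb×1, NHwB×1, NHwb×1, NhWB×1, NhWb×1, NhwB×1, Nhwb×1, nHWB×1, nHWb×1, nHwB×1, nHwb×1, nhWB×1, nhWb×1, nhwB×1, nhwb×1
nnHhWwBb×NnHhWwBb grid (16·16=256): NnHHWWBB=2 NnHHWWBb=4 NnHHWWbb=2 NnHHWwBB=4 NnHHWwBb=8 NnHHWwbb=4 NnHHwwBB=2 NnHHwwBb=4 NnHHwwbb=2 NnHhWWBB=4 NnHhWWBb=8 NnHhWWbb=4 NnHhWwBB=8 NnHhWwBb=16 NnHhWwbb=8 NnHhwwBB=4 NnHhwwBb=8 NnHhwwbb=4 NnhhWWBB=2 NnhhWWBb=4 NnhhWWbb=2 NnhhWwBB=4 NnhhWwBb=8 NnhhWwbb=4 NnhhwwBB=2 NnhhwwBb=4 Nnhhwwbb=2 nnHHWWBB=2 nnHHWWBb=4 nnHHWWbb=2 nnHHWwBB=4 nnHHWwBb=8 nnHHWwbb=4 nnHHwwBB=2 nnHHwwBb=4 nnHHwwbb=2 nnHhWWBB=4 nnHhWWBb=8 nnHhWWbb=4 nnHhWwBB=8 nnHhWwBb=16 nnHhWwbb=8 nnHhwwBB=4 nnHhwwBb=8 nnHhwwbb=4 nnhhWWBB=2 nnhhWWBb=4 nnhhWWbb=2 nnhhWwBB=4 nnhhWwBb=8 nnhhWwbb=4 nnhhwwBB=2 nnhhwwBb=4 nnhhwwbb=2
N_ H_ ww bb hits 6/256; gcd=2; 6÷2/256÷2 = 3/128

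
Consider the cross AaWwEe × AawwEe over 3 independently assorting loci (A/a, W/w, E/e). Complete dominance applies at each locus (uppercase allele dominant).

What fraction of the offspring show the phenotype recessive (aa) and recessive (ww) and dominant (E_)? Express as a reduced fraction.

P(aa ww E_) = 3/32

AaWwEe gametes: AWE×1, AWe×1, AwE×1, Awe×1, aWE×1, aWe×1, awE×1, awe×1
AawwEe gametes: AwE×2, Awe×2, awE×2, awe×2
AaWwEe×AawwEe grid (8·8=64): AAWwEE=2 AAWwEe=4 AAWwee=2 AAwwEE=2 AAwwEe=4 AAwwee=2 AaWwEE=4 AaWwEe=8 AaWwee=4 AawwEE=4 AawwEe=8 Aawwee=4 aaWwEE=2 aaWwEe=4 aaWwee=2 aawwEE=2 aawwEe=4 aawwee=2
aa ww E_ hits 6/64; gcd=2; 6÷2/64÷2 = 3/32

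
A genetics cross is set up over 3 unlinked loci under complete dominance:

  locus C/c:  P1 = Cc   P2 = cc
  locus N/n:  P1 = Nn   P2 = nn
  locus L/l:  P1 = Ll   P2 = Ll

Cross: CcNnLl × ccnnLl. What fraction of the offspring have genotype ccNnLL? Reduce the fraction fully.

P(ccNnLL) = 1/16

CcNnLl gametes: CNL×1, CNl×1, CnL×1, Cnl×1, cNL×1, cNl×1, cnL×1, cnl×1
ccnnLl gametes: cnL×4, cnl×4
CcNnLl×ccnnLl grid (8·8=64): CcNnLL=4 CcNnLl=8 CcNnll=4 CcnnLL=4 CcnnLl=8 Ccnnll=4 ccNnLL=4 ccNnLl=8 ccNnll=4 ccnnLL=4 ccnnLl=8 ccnnll=4
ccNnLL hits 4/64; gcd=4; 4÷4/64÷4 = 1/16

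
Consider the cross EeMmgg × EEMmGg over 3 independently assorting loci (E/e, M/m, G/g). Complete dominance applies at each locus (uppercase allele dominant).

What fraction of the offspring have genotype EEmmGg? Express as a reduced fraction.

EeMmgg gametes: EMg×2, Emg×2, eMg×2, emg×2
EEMmGg gametes: EMG×2, EMg×2, EmG×2, Emg×2
EeMmgg×EEMmGg grid (8·8=64): EEMMGg=4 EEMMgg=4 EEMmGg=8 EEMmgg=8 EEmmGg=4 EEmmgg=4 EeMMGg=4 EeMMgg=4 EeMmGg=8 EeMmgg=8 EemmGg=4 Eemmgg=4
EEmmGg hits 4/64; gcd=4; 4÷4/64÷4 = 1/16

P(EEmmGg) = 1/16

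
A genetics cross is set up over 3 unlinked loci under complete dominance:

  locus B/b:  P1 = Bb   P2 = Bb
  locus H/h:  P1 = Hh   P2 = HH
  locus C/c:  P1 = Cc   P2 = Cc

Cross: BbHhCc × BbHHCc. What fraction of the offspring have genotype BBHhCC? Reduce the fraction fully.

P(BBHhCC) = 1/32

BbHhCc gametes: BHC×1, BHc×1, BhC×1, Bhc×1, bHC×1, bHc×1, bhC×1, bhc×1
BbHHCc gametes: BHC×2, BHc×2, bHC×2, bHc×2
BbHhCc×BbHHCc grid (8·8=64): BBHHCC=2 BBHHCc=4 BBHHcc=2 BBHhCC=2 BBHhCc=4 BBHhcc=2 BbHHCC=4 BbHHCc=8 BbHHcc=4 BbHhCC=4 BbHhCc=8 BbHhcc=4 bbHHCC=2 bbHHCc=4 bbHHcc=2 bbHhCC=2 bbHhCc=4 bbHhcc=2
BBHhCC hits 2/64; gcd=2; 2÷2/64÷2 = 1/32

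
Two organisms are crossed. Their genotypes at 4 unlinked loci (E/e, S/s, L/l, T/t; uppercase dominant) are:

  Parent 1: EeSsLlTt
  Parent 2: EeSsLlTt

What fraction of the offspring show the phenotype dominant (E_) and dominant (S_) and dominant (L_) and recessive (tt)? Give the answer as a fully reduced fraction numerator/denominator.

P(E_ S_ L_ tt) = 27/256

EeSsLlTt gametes: ESLT×1, ESLt×1, ESlT×1, ESlt×1, EsLT×1, EsLt×1, EslT×1, Eslt×1, eSLT×1, eSLt×1, eSlT×1, eSlt×1, esLT×1, esLt×1, eslT×1, eslt×1
EeSsLlTt gametes: ESLT×1, ESLt×1, ESlT×1, ESlt×1, EsLT×1, EsLt×1, EslT×1, Eslt×1, eSLT×1, eSLt×1, eSlT×1, eSlt×1, esLT×1, esLt×1, eslT×1, eslt×1
EeSsLlTt×EeSsLlTt grid (16·16=256): EESSLLTT=1 EESSLLTt=2 EESSLLtt=1 EESSLlTT=2 EESSLlTt=4 EESSLltt=2 EESSllTT=1 EESSllTt=2 EESSlltt=1 EESsLLTT=2 EESsLLTt=4 EESsLLtt=2 EESsLlTT=4 EESsLlTt=8 EESsLltt=4 EESsllTT=2 EESsllTt=4 EESslltt=2 EEssLLTT=1 EEssLLTt=2 EEssLLtt=1 EEssLlTT=2 EEssLlTt=4 EEssLltt=2 EEssllTT=1 EEssllTt=2 EEsslltt=1 EeSSLLTT=2 EeSSLLTt=4 EeSSLLtt=2 EeSSLlTT=4 EeSSLlTt=8 EeSSLltt=4 EeSSllTT=2 EeSSllTt=4 EeSSlltt=2 EeSsLLTT=4 EeSsLLTt=8 EeSsLLtt=4 EeSsLlTT=8 EeSsLlTt=16 EeSsLltt=8 EeSsllTT=4 EeSsllTt=8 EeSslltt=4 EessLLTT=2 EessLLTt=4 EessLLtt=2 EessLlTT=4 EessLlTt=8 EessLltt=4 EessllTT=2 EessllTt=4 Eesslltt=2 eeSSLLTT=1 eeSSLLTt=2 eeSSLLtt=1 eeSSLlTT=2 eeSSLlTt=4 eeSSLltt=2 eeSSllTT=1 eeSSllTt=2 eeSSlltt=1 eeSsLLTT=2 eeSsLLTt=4 eeSsLLtt=2 eeSsLlTT=4 eeSsLlTt=8 eeSsLltt=4 eeSsllTT=2 eeSsllTt=4 eeSslltt=2 eessLLTT=1 eessLLTt=2 eessLLtt=1 eessLlTT=2 eessLlTt=4 eessLltt=2 eessllTT=1 eessllTt=2 eesslltt=1
E_ S_ L_ tt hits 27/256; gcd=1; 27÷1/256÷1 = 27/256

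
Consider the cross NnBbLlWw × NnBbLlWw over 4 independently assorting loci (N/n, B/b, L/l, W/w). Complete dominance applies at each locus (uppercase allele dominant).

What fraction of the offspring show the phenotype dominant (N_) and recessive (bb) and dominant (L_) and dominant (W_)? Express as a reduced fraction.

P(N_ bb L_ W_) = 27/256

NnBbLlWw gametes: NBLW×1, NBLw×1, NBlW×1, NBlw×1, NbLW×1, NbLw×1, NblW×1, Nblw×1, nBLW×1, nBLw×1, nBlW×1, nBlw×1, nbLW×1, nbLw×1, nblW×1, nblw×1
NnBbLlWw gametes: NBLW×1, NBLw×1, NBlW×1, NBlw×1, NbLW×1, NbLw×1, NblW×1, Nblw×1, nBLW×1, nBLw×1, nBlW×1, nBlw×1, nbLW×1, nbLw×1, nblW×1, nblw×1
NnBbLlWw×NnBbLlWw grid (16·16=256): NNBBLLWW=1 NNBBLLWw=2 NNBBLLww=1 NNBBLlWW=2 NNBBLlWw=4 NNBBLlww=2 NNBBllWW=1 NNBBllWw=2 NNBBllww=1 NNBbLLWW=2 NNBbLLWw=4 NNBbLLww=2 NNBbLlWW=4 NNBbLlWw=8 NNBbLlww=4 NNBbllWW=2 NNBbllWw=4 NNBbllww=2 NNbbLLWW=1 NNbbLLWw=2 NNbbLLww=1 NNbbLlWW=2 NNbbLlWw=4 NNbbLlww=2 NNbbllWW=1 NNbbllWw=2 NNbbllww=1 NnBBLLWW=2 NnBBLLWw=4 NnBBLLww=2 NnBBLlWW=4 NnBBLlWw=8 NnBBLlww=4 NnBBllWW=2 NnBBllWw=4 NnBBllww=2 NnBbLLWW=4 NnBbLLWw=8 NnBbLLww=4 NnBbLlWW=8 NnBbLlWw=16 NnBbLlww=8 NnBbllWW=4 NnBbllWw=8 NnBbllww=4 NnbbLLWW=2 NnbbLLWw=4 NnbbLLww=2 NnbbLlWW=4 NnbbLlWw=8 NnbbLlww=4 NnbbllWW=2 NnbbllWw=4 Nnbbllww=2 nnBBLLWW=1 nnBBLLWw=2 nnBBLLww=1 nnBBLlWW=2 nnBBLlWw=4 nnBBLlww=2 nnBBllWW=1 nnBBllWw=2 nnBBllww=1 nnBbLLWW=2 nnBbLLWw=4 nnBbLLww=2 nnBbLlWW=4 nnBbLlWw=8 nnBbLlww=4 nnBbllWW=2 nnBbllWw=4 nnBbllww=2 nnbbLLWW=1 nnbbLLWw=2 nnbbLLww=1 nnbbLlWW=2 nnbbLlWw=4 nnbbLlww=2 nnbbllWW=1 nnbbllWw=2 nnbbllww=1
N_ bb L_ W_ hits 27/256; gcd=1; 27÷1/256÷1 = 27/256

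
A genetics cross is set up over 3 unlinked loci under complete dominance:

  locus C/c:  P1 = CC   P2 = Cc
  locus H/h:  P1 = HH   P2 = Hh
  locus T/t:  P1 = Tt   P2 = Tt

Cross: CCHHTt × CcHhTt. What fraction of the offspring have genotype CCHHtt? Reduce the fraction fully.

CCHHTt gametes: CHT×4, CHt×4
CcHhTt gametes: CHT×1, CHt×1, ChT×1, Cht×1, cHT×1, cHt×1, chT×1, cht×1
CCHHTt×CcHhTt grid (8·8=64): CCHHTT=4 CCHHTt=8 CCHHtt=4 CCHhTT=4 CCHhTt=8 CCHhtt=4 CcHHTT=4 CcHHTt=8 CcHHtt=4 CcHhTT=4 CcHhTt=8 CcHhtt=4
CCHHtt hits 4/64; gcd=4; 4÷4/64÷4 = 1/16

P(CCHHtt) = 1/16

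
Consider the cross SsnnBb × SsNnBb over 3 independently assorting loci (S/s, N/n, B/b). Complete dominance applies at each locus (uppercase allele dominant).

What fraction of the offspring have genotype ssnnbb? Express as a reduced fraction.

SsnnBb gametes: SnB×2, Snb×2, snB×2, snb×2
SsNnBb gametes: SNB×1, SNb×1, SnB×1, Snb×1, sNB×1, sNb×1, snB×1, snb×1
SsnnBb×SsNnBb grid (8·8=64): SSNnBB=2 SSNnBb=4 SSNnbb=2 SSnnBB=2 SSnnBb=4 SSnnbb=2 SsNnBB=4 SsNnBb=8 SsNnbb=4 SsnnBB=4 SsnnBb=8 Ssnnbb=4 ssNnBB=2 ssNnBb=4 ssNnbb=2 ssnnBB=2 ssnnBb=4 ssnnbb=2
ssnnbb hits 2/64; gcd=2; 2÷2/64÷2 = 1/32

P(ssnnbb) = 1/32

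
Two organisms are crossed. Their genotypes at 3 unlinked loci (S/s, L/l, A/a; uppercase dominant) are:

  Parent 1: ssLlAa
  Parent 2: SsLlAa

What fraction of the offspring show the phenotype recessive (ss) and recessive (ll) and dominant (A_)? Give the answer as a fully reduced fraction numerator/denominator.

ssLlAa gametes: sLA×2, sLa×2, slA×2, sla×2
SsLlAa gametes: SLA×1, SLa×1, SlA×1, Sla×1, sLA×1, sLa×1, slA×1, sla×1
ssLlAa×SsLlAa grid (8·8=64): SsLLAA=2 SsLLAa=4 SsLLaa=2 SsLlAA=4 SsLlAa=8 SsLlaa=4 SsllAA=2 SsllAa=4 Ssllaa=2 ssLLAA=2 ssLLAa=4 ssLLaa=2 ssLlAA=4 ssLlAa=8 ssLlaa=4 ssllAA=2 ssllAa=4 ssllaa=2
ss ll A_ hits 6/64; gcd=2; 6÷2/64÷2 = 3/32

P(ss ll A_) = 3/32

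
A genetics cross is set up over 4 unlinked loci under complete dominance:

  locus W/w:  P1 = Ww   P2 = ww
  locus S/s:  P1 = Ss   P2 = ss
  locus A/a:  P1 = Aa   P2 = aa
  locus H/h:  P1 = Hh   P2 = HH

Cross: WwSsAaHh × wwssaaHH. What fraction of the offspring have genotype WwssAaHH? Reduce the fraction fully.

P(WwssAaHH) = 1/16

WwSsAaHh gametes: WSAH×1, WSAh×1, WSaH×1, WSah×1, WsAH×1, WsAh×1, WsaH×1, Wsah×1, wSAH×1, wSAh×1, wSaH×1, wSah×1, wsAH×1, wsAh×1, wsaH×1, wsah×1
wwssaaHH gametes: wsaH×16
WwSsAaHh×wwssaaHH grid (16·16=256): WwSsAaHH=16 WwSsAaHh=16 WwSsaaHH=16 WwSsaaHh=16 WwssAaHH=16 WwssAaHh=16 WwssaaHH=16 WwssaaHh=16 wwSsAaHH=16 wwSsAaHh=16 wwSsaaHH=16 wwSsaaHh=16 wwssAaHH=16 wwssAaHh=16 wwssaaHH=16 wwssaaHh=16
WwssAaHH hits 16/256; gcd=16; 16÷16/256÷16 = 1/16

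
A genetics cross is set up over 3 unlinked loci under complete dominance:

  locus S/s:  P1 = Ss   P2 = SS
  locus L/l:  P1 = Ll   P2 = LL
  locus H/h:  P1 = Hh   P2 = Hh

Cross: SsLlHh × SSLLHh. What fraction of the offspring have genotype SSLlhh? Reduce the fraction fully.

P(SSLlhh) = 1/16

SsLlHh gametes: SLH×1, SLh×1, SlH×1, Slh×1, sLH×1, sLh×1, slH×1, slh×1
SSLLHh gametes: SLH×4, SLh×4
SsLlHh×SSLLHh grid (8·8=64): SSLLHH=4 SSLLHh=8 SSLLhh=4 SSLlHH=4 SSLlHh=8 SSLlhh=4 SsLLHH=4 SsLLHh=8 SsLLhh=4 SsLlHH=4 SsLlHh=8 SsLlhh=4
SSLlhh hits 4/64; gcd=4; 4÷4/64÷4 = 1/16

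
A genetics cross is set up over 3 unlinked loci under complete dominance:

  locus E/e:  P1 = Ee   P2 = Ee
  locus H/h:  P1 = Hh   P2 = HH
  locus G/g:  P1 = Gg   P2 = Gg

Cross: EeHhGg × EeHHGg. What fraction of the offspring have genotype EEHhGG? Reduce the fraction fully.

EeHhGg gametes: EHG×1, EHg×1, EhG×1, Ehg×1, eHG×1, eHg×1, ehG×1, ehg×1
EeHHGg gametes: EHG×2, EHg×2, eHG×2, eHg×2
EeHhGg×EeHHGg grid (8·8=64): EEHHGG=2 EEHHGg=4 EEHHgg=2 EEHhGG=2 EEHhGg=4 EEHhgg=2 EeHHGG=4 EeHHGg=8 EeHHgg=4 EeHhGG=4 EeHhGg=8 EeHhgg=4 eeHHGG=2 eeHHGg=4 eeHHgg=2 eeHhGG=2 eeHhGg=4 eeHhgg=2
EEHhGG hits 2/64; gcd=2; 2÷2/64÷2 = 1/32

P(EEHhGG) = 1/32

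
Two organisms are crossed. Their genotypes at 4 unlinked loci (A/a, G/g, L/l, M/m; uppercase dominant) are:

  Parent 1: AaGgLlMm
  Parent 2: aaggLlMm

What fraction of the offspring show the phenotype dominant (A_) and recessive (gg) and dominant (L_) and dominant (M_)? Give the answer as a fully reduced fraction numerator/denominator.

AaGgLlMm gametes: AGLM×1, AGLm×1, AGlM×1, AGlm×1, AgLM×1, AgLm×1, AglM×1, Aglm×1, aGLM×1, aGLm×1, aGlM×1, aGlm×1, agLM×1, agLm×1, aglM×1, aglm×1
aaggLlMm gametes: agLM×4, agLm×4, aglM×4, aglm×4
AaGgLlMm×aaggLlMm grid (16·16=256): AaGgLLMM=4 AaGgLLMm=8 AaGgLLmm=4 AaGgLlMM=8 AaGgLlMm=16 AaGgLlmm=8 AaGgllMM=4 AaGgllMm=8 AaGgllmm=4 AaggLLMM=4 AaggLLMm=8 AaggLLmm=4 AaggLlMM=8 AaggLlMm=16 AaggLlmm=8 AaggllMM=4 AaggllMm=8 Aaggllmm=4 aaGgLLMM=4 aaGgLLMm=8 aaGgLLmm=4 aaGgLlMM=8 aaGgLlMm=16 aaGgLlmm=8 aaGgllMM=4 aaGgllMm=8 aaGgllmm=4 aaggLLMM=4 aaggLLMm=8 aaggLLmm=4 aaggLlMM=8 aaggLlMm=16 aaggLlmm=8 aaggllMM=4 aaggllMm=8 aaggllmm=4
A_ gg L_ M_ hits 36/256; gcd=4; 36÷4/256÷4 = 9/64

P(A_ gg L_ M_) = 9/64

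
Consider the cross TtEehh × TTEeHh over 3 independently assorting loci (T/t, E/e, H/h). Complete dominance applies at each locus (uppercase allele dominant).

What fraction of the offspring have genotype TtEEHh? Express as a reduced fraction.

P(TtEEHh) = 1/16

TtEehh gametes: TEh×2, Teh×2, tEh×2, teh×2
TTEeHh gametes: TEH×2, TEh×2, TeH×2, Teh×2
TtEehh×TTEeHh grid (8·8=64): TTEEHh=4 TTEEhh=4 TTEeHh=8 TTEehh=8 TTeeHh=4 TTeehh=4 TtEEHh=4 TtEEhh=4 TtEeHh=8 TtEehh=8 TteeHh=4 Tteehh=4
TtEEHh hits 4/64; gcd=4; 4÷4/64÷4 = 1/16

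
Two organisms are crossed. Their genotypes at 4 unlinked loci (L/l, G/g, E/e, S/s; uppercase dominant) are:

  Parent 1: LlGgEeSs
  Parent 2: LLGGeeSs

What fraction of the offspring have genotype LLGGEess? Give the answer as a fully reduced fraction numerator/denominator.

LlGgEeSs gametes: LGES×1, LGEs×1, LGeS×1, LGes×1, LgES×1, LgEs×1, LgeS×1, Lges×1, lGES×1, lGEs×1, lGeS×1, lGes×1, lgES×1, lgEs×1, lgeS×1, lges×1
LLGGeeSs gametes: LGeS×8, LGes×8
LlGgEeSs×LLGGeeSs grid (16·16=256): LLGGEeSS=8 LLGGEeSs=16 LLGGEess=8 LLGGeeSS=8 LLGGeeSs=16 LLGGeess=8 LLGgEeSS=8 LLGgEeSs=16 LLGgEess=8 LLGgeeSS=8 LLGgeeSs=16 LLGgeess=8 LlGGEeSS=8 LlGGEeSs=16 LlGGEess=8 LlGGeeSS=8 LlGGeeSs=16 LlGGeess=8 LlGgEeSS=8 LlGgEeSs=16 LlGgEess=8 LlGgeeSS=8 LlGgeeSs=16 LlGgeess=8
LLGGEess hits 8/256; gcd=8; 8÷8/256÷8 = 1/32

P(LLGGEess) = 1/32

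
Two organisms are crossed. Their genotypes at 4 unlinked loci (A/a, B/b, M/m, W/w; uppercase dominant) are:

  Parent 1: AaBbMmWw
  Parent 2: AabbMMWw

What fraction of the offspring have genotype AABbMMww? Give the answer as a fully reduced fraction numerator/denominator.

P(AABbMMww) = 1/64

AaBbMmWw gametes: ABMW×1, ABMw×1, ABmW×1, ABmw×1, AbMW×1, AbMw×1, AbmW×1, Abmw×1, aBMW×1, aBMw×1, aBmW×1, aBmw×1, abMW×1, abMw×1, abmW×1, abmw×1
AabbMMWw gametes: AbMW×4, AbMw×4, abMW×4, abMw×4
AaBbMmWw×AabbMMWw grid (16·16=256): AABbMMWW=4 AABbMMWw=8 AABbMMww=4 AABbMmWW=4 AABbMmWw=8 AABbMmww=4 AAbbMMWW=4 AAbbMMWw=8 AAbbMMww=4 AAbbMmWW=4 AAbbMmWw=8 AAbbMmww=4 AaBbMMWW=8 AaBbMMWw=16 AaBbMMww=8 AaBbMmWW=8 AaBbMmWw=16 AaBbMmww=8 AabbMMWW=8 AabbMMWw=16 AabbMMww=8 AabbMmWW=8 AabbMmWw=16 AabbMmww=8 aaBbMMWW=4 aaBbMMWw=8 aaBbMMww=4 aaBbMmWW=4 aaBbMmWw=8 aaBbMmww=4 aabbMMWW=4 aabbMMWw=8 aabbMMww=4 aabbMmWW=4 aabbMmWw=8 aabbMmww=4
AABbMMww hits 4/256; gcd=4; 4÷4/256÷4 = 1/64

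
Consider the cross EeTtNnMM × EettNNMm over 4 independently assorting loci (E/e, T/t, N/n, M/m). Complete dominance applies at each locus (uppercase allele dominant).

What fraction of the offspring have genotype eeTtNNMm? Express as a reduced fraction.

EeTtNnMM gametes: ETNM×2, ETnM×2, EtNM×2, EtnM×2, eTNM×2, eTnM×2, etNM×2, etnM×2
EettNNMm gametes: EtNM×4, EtNm×4, etNM×4, etNm×4
EeTtNnMM×EettNNMm grid (16·16=256): EETtNNMM=8 EETtNNMm=8 EETtNnMM=8 EETtNnMm=8 EEttNNMM=8 EEttNNMm=8 EEttNnMM=8 EEttNnMm=8 EeTtNNMM=16 EeTtNNMm=16 EeTtNnMM=16 EeTtNnMm=16 EettNNMM=16 EettNNMm=16 EettNnMM=16 EettNnMm=16 eeTtNNMM=8 eeTtNNMm=8 eeTtNnMM=8 eeTtNnMm=8 eettNNMM=8 eettNNMm=8 eettNnMM=8 eettNnMm=8
eeTtNNMm hits 8/256; gcd=8; 8÷8/256÷8 = 1/32

P(eeTtNNMm) = 1/32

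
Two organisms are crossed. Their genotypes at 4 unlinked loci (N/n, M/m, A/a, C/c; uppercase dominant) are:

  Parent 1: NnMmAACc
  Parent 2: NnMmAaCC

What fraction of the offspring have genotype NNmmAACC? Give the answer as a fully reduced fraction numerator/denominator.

NnMmAACc gametes: NMAC×2, NMAc×2, NmAC×2, NmAc×2, nMAC×2, nMAc×2, nmAC×2, nmAc×2
NnMmAaCC gametes: NMAC×2, NMaC×2, NmAC×2, NmaC×2, nMAC×2, nMaC×2, nmAC×2, nmaC×2
NnMmAACc×NnMmAaCC grid (16·16=256): NNMMAACC=4 NNMMAACc=4 NNMMAaCC=4 NNMMAaCc=4 NNMmAACC=8 NNMmAACc=8 NNMmAaCC=8 NNMmAaCc=8 NNmmAACC=4 NNmmAACc=4 NNmmAaCC=4 NNmmAaCc=4 NnMMAACC=8 NnMMAACc=8 NnMMAaCC=8 NnMMAaCc=8 NnMmAACC=16 NnMmAACc=16 NnMmAaCC=16 NnMmAaCc=16 NnmmAACC=8 NnmmAACc=8 NnmmAaCC=8 NnmmAaCc=8 nnMMAACC=4 nnMMAACc=4 nnMMAaCC=4 nnMMAaCc=4 nnMmAACC=8 nnMmAACc=8 nnMmAaCC=8 nnMmAaCc=8 nnmmAACC=4 nnmmAACc=4 nnmmAaCC=4 nnmmAaCc=4
NNmmAACC hits 4/256; gcd=4; 4÷4/256÷4 = 1/64

P(NNmmAACC) = 1/64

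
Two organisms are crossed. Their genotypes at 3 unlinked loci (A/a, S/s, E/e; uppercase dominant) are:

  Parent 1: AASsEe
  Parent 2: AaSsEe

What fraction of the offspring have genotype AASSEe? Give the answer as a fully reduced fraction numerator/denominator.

P(AASSEe) = 1/16

AASsEe gametes: ASE×2, ASe×2, AsE×2, Ase×2
AaSsEe gametes: ASE×1, ASe×1, AsE×1, Ase×1, aSE×1, aSe×1, asE×1, ase×1
AASsEe×AaSsEe grid (8·8=64): AASSEE=2 AASSEe=4 AASSee=2 AASsEE=4 AASsEe=8 AASsee=4 AAssEE=2 AAssEe=4 AAssee=2 AaSSEE=2 AaSSEe=4 AaSSee=2 AaSsEE=4 AaSsEe=8 AaSsee=4 AassEE=2 AassEe=4 Aassee=2
AASSEe hits 4/64; gcd=4; 4÷4/64÷4 = 1/16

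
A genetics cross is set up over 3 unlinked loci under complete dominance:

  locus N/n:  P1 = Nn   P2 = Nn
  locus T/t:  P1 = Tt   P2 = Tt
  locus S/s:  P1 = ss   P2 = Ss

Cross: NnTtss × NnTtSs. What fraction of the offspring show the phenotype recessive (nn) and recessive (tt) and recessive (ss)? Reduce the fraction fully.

NnTtss gametes: NTs×2, Nts×2, nTs×2, nts×2
NnTtSs gametes: NTS×1, NTs×1, NtS×1, Nts×1, nTS×1, nTs×1, ntS×1, nts×1
NnTtss×NnTtSs grid (8·8=64): NNTTSs=2 NNTTss=2 NNTtSs=4 NNTtss=4 NNttSs=2 NNttss=2 NnTTSs=4 NnTTss=4 NnTtSs=8 NnTtss=8 NnttSs=4 Nnttss=4 nnTTSs=2 nnTTss=2 nnTtSs=4 nnTtss=4 nnttSs=2 nnttss=2
nn tt ss hits 2/64; gcd=2; 2÷2/64÷2 = 1/32

P(nn tt ss) = 1/32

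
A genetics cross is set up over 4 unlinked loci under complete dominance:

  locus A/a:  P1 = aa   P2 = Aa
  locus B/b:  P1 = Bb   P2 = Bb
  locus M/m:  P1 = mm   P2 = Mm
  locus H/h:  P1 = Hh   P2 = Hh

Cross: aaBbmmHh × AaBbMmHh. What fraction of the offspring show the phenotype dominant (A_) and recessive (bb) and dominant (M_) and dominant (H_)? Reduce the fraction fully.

aaBbmmHh gametes: aBmH×4, aBmh×4, abmH×4, abmh×4
AaBbMmHh gametes: ABMH×1, ABMh×1, ABmH×1, ABmh×1, AbMH×1, AbMh×1, AbmH×1, Abmh×1, aBMH×1, aBMh×1, aBmH×1, aBmh×1, abMH×1, abMh×1, abmH×1, abmh×1
aaBbmmHh×AaBbMmHh grid (16·16=256): AaBBMmHH=4 AaBBMmHh=8 AaBBMmhh=4 AaBBmmHH=4 AaBBmmHh=8 AaBBmmhh=4 AaBbMmHH=8 AaBbMmHh=16 AaBbMmhh=8 AaBbmmHH=8 AaBbmmHh=16 AaBbmmhh=8 AabbMmHH=4 AabbMmHh=8 AabbMmhh=4 AabbmmHH=4 AabbmmHh=8 Aabbmmhh=4 aaBBMmHH=4 aaBBMmHh=8 aaBBMmhh=4 aaBBmmHH=4 aaBBmmHh=8 aaBBmmhh=4 aaBbMmHH=8 aaBbMmHh=16 aaBbMmhh=8 aaBbmmHH=8 aaBbmmHh=16 aaBbmmhh=8 aabbMmHH=4 aabbMmHh=8 aabbMmhh=4 aabbmmHH=4 aabbmmHh=8 aabbmmhh=4
A_ bb M_ H_ hits 12/256; gcd=4; 12÷4/256÷4 = 3/64

P(A_ bb M_ H_) = 3/64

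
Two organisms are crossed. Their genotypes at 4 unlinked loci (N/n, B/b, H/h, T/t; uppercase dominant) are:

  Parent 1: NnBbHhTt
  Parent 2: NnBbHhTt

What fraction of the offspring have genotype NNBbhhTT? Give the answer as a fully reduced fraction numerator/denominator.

P(NNBbhhTT) = 1/128

NnBbHhTt gametes: NBHT×1, NBHt×1, NBhT×1, NBht×1, NbHT×1, NbHt×1, NbhT×1, Nbht×1, nBHT×1, nBHt×1, nBhT×1, nBht×1, nbHT×1, nbHt×1, nbhT×1, nbht×1
NnBbHhTt gametes: NBHT×1, NBHt×1, NBhT×1, NBht×1, NbHT×1, NbHt×1, NbhT×1, Nbht×1, nBHT×1, nBHt×1, nBhT×1, nBht×1, nbHT×1, nbHt×1, nbhT×1, nbht×1
NnBbHhTt×NnBbHhTt grid (16·16=256): NNBBHHTT=1 NNBBHHTt=2 NNBBHHtt=1 NNBBHhTT=2 NNBBHhTt=4 NNBBHhtt=2 NNBBhhTT=1 NNBBhhTt=2 NNBBhhtt=1 NNBbHHTT=2 NNBbHHTt=4 NNBbHHtt=2 NNBbHhTT=4 NNBbHhTt=8 NNBbHhtt=4 NNBbhhTT=2 NNBbhhTt=4 NNBbhhtt=2 NNbbHHTT=1 NNbbHHTt=2 NNbbHHtt=1 NNbbHhTT=2 NNbbHhTt=4 NNbbHhtt=2 NNbbhhTT=1 NNbbhhTt=2 NNbbhhtt=1 NnBBHHTT=2 NnBBHHTt=4 NnBBHHtt=2 NnBBHhTT=4 NnBBHhTt=8 NnBBHhtt=4 NnBBhhTT=2 NnBBhhTt=4 NnBBhhtt=2 NnBbHHTT=4 NnBbHHTt=8 NnBbHHtt=4 NnBbHhTT=8 NnBbHhTt=16 NnBbHhtt=8 NnBbhhTT=4 NnBbhhTt=8 NnBbhhtt=4 NnbbHHTT=2 NnbbHHTt=4 NnbbHHtt=2 NnbbHhTT=4 NnbbHhTt=8 NnbbHhtt=4 NnbbhhTT=2 NnbbhhTt=4 Nnbbhhtt=2 nnBBHHTT=1 nnBBHHTt=2 nnBBHHtt=1 nnBBHhTT=2 nnBBHhTt=4 nnBBHhtt=2 nnBBhhTT=1 nnBBhhTt=2 nnBBhhtt=1 nnBbHHTT=2 nnBbHHTt=4 nnBbHHtt=2 nnBbHhTT=4 nnBbHhTt=8 nnBbHhtt=4 nnBbhhTT=2 nnBbhhTt=4 nnBbhhtt=2 nnbbHHTT=1 nnbbHHTt=2 nnbbHHtt=1 nnbbHhTT=2 nnbbHhTt=4 nnbbHhtt=2 nnbbhhTT=1 nnbbhhTt=2 nnbbhhtt=1
NNBbhhTT hits 2/256; gcd=2; 2÷2/256÷2 = 1/128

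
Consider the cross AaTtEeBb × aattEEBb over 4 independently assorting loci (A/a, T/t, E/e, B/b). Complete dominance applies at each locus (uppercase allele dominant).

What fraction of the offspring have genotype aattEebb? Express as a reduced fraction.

P(aattEebb) = 1/32

AaTtEeBb gametes: ATEB×1, ATEb×1, ATeB×1, ATeb×1, AtEB×1, AtEb×1, AteB×1, Ateb×1, aTEB×1, aTEb×1, aTeB×1, aTeb×1, atEB×1, atEb×1, ateB×1, ateb×1
aattEEBb gametes: atEB×8, atEb×8
AaTtEeBb×aattEEBb grid (16·16=256): AaTtEEBB=8 AaTtEEBb=16 AaTtEEbb=8 AaTtEeBB=8 AaTtEeBb=16 AaTtEebb=8 AattEEBB=8 AattEEBb=16 AattEEbb=8 AattEeBB=8 AattEeBb=16 AattEebb=8 aaTtEEBB=8 aaTtEEBb=16 aaTtEEbb=8 aaTtEeBB=8 aaTtEeBb=16 aaTtEebb=8 aattEEBB=8 aattEEBb=16 aattEEbb=8 aattEeBB=8 aattEeBb=16 aattEebb=8
aattEebb hits 8/256; gcd=8; 8÷8/256÷8 = 1/32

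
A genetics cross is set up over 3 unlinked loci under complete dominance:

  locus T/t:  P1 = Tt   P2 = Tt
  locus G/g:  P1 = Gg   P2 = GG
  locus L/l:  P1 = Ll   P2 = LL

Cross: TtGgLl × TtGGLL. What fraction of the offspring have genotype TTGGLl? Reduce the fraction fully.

P(TTGGLl) = 1/16

TtGgLl gametes: TGL×1, TGl×1, TgL×1, Tgl×1, tGL×1, tGl×1, tgL×1, tgl×1
TtGGLL gametes: TGL×4, tGL×4
TtGgLl×TtGGLL grid (8·8=64): TTGGLL=4 TTGGLl=4 TTGgLL=4 TTGgLl=4 TtGGLL=8 TtGGLl=8 TtGgLL=8 TtGgLl=8 ttGGLL=4 ttGGLl=4 ttGgLL=4 ttGgLl=4
TTGGLl hits 4/64; gcd=4; 4÷4/64÷4 = 1/16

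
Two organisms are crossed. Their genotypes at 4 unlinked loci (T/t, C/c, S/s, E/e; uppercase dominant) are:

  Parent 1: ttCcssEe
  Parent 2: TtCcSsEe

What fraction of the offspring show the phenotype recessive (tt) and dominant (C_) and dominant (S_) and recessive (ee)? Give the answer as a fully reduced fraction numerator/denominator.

P(tt C_ S_ ee) = 3/64

ttCcssEe gametes: tCsE×4, tCse×4, tcsE×4, tcse×4
TtCcSsEe gametes: TCSE×1, TCSe×1, TCsE×1, TCse×1, TcSE×1, TcSe×1, TcsE×1, Tcse×1, tCSE×1, tCSe×1, tCsE×1, tCse×1, tcSE×1, tcSe×1, tcsE×1, tcse×1
ttCcssEe×TtCcSsEe grid (16·16=256): TtCCSsEE=4 TtCCSsEe=8 TtCCSsee=4 TtCCssEE=4 TtCCssEe=8 TtCCssee=4 TtCcSsEE=8 TtCcSsEe=16 TtCcSsee=8 TtCcssEE=8 TtCcssEe=16 TtCcssee=8 TtccSsEE=4 TtccSsEe=8 TtccSsee=4 TtccssEE=4 TtccssEe=8 Ttccssee=4 ttCCSsEE=4 ttCCSsEe=8 ttCCSsee=4 ttCCssEE=4 ttCCssEe=8 ttCCssee=4 ttCcSsEE=8 ttCcSsEe=16 ttCcSsee=8 ttCcssEE=8 ttCcssEe=16 ttCcssee=8 ttccSsEE=4 ttccSsEe=8 ttccSsee=4 ttccssEE=4 ttccssEe=8 ttccssee=4
tt C_ S_ ee hits 12/256; gcd=4; 12÷4/256÷4 = 3/64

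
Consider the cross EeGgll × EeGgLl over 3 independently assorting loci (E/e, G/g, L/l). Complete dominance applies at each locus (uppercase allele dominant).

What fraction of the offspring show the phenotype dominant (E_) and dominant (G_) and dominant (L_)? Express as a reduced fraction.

P(E_ G_ L_) = 9/32

EeGgll gametes: EGl×2, Egl×2, eGl×2, egl×2
EeGgLl gametes: EGL×1, EGl×1, EgL×1, Egl×1, eGL×1, eGl×1, egL×1, egl×1
EeGgll×EeGgLl grid (8·8=64): EEGGLl=2 EEGGll=2 EEGgLl=4 EEGgll=4 EEggLl=2 EEggll=2 EeGGLl=4 EeGGll=4 EeGgLl=8 EeGgll=8 EeggLl=4 Eeggll=4 eeGGLl=2 eeGGll=2 eeGgLl=4 eeGgll=4 eeggLl=2 eeggll=2
E_ G_ L_ hits 18/64; gcd=2; 18÷2/64÷2 = 9/32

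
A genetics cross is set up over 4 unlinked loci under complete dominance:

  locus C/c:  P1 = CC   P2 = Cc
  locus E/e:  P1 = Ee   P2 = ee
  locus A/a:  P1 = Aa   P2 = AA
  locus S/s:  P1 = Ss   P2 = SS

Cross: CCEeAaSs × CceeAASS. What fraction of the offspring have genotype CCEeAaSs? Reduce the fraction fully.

CCEeAaSs gametes: CEAS×2, CEAs×2, CEaS×2, CEas×2, CeAS×2, CeAs×2, CeaS×2, Ceas×2
CceeAASS gametes: CeAS×8, ceAS×8
CCEeAaSs×CceeAASS grid (16·16=256): CCEeAASS=16 CCEeAASs=16 CCEeAaSS=16 CCEeAaSs=16 CCeeAASS=16 CCeeAASs=16 CCeeAaSS=16 CCeeAaSs=16 CcEeAASS=16 CcEeAASs=16 CcEeAaSS=16 CcEeAaSs=16 CceeAASS=16 CceeAASs=16 CceeAaSS=16 CceeAaSs=16
CCEeAaSs hits 16/256; gcd=16; 16÷16/256÷16 = 1/16

P(CCEeAaSs) = 1/16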